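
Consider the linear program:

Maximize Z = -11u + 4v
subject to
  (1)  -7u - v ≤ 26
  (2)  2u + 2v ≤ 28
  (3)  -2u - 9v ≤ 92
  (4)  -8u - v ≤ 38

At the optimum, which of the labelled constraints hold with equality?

(1) and (2)

Corner points and Z = -11u + 4v:
  (-20/3, 62/3) → Z = 156
  (-142/61, -592/61) → Z = -806/61
  (218/7, -120/7) → Z = -2878/7

The maximum is at (-20/3, 62/3). Substituting into each constraint, equality holds for (1) and (2); the remaining constraints have slack.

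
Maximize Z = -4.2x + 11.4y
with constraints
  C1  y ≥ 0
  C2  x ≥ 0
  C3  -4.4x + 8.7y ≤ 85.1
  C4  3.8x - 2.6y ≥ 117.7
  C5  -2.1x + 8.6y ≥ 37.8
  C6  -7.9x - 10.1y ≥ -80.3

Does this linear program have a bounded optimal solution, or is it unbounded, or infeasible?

infeasible

The boundaries x = 0 and -2.1x + 8.6y = 37.8 meet at (0, 189/43), but that point violates 3.8x - 2.6y ≥ 117.7. Every candidate vertex is excluded by some other constraint, so the feasible region is empty.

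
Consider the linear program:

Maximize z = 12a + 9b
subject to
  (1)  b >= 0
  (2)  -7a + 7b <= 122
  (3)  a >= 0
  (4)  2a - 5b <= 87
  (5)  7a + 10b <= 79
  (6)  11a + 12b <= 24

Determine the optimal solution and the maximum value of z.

a = 24/11, b = 0, maximum z = 288/11

Extreme points and z = 12a + 9b:
  (0, 0) → z = 0
  (24/11, 0) → z = 288/11
  (0, 2) → z = 18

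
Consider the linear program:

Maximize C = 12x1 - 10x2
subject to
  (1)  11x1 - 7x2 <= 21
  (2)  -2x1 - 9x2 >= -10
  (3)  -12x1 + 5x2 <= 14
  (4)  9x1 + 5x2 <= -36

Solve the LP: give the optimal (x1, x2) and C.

Corner points and C = 12x1 - 10x2:
  (-7, -14) → C = 56
  (-147/118, -585/118) → C = 2043/59
  (-50/21, -102/35) → C = 4/7

x1 = -7, x2 = -14, maximum C = 56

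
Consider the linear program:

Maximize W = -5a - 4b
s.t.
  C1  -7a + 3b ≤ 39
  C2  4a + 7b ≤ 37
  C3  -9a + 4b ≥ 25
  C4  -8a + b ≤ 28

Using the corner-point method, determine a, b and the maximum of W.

Corner points and W = -5a - 4b:
  (-27/79, 433/79) → W = -1597/79
  (-53/20, 34/5) → W = -279/20
  (-87/23, -52/23) → W = 643/23

The optimum lies where -9a + 4b = 25 and -8a + b = 28.
Solving simultaneously gives a = -87/23, b = -52/23.

a = -87/23, b = -52/23, maximum W = 643/23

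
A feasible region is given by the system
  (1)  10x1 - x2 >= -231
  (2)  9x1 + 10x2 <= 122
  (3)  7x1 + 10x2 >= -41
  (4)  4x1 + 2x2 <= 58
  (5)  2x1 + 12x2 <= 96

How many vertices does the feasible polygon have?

Pairwise boundary intersections that survive every other constraint:
  (-2351/107, 1207/107)
  (-1338/61, 711/61)
  (168/11, -17/11)
  (63/11, 155/22)
  (331/13, -285/13)

5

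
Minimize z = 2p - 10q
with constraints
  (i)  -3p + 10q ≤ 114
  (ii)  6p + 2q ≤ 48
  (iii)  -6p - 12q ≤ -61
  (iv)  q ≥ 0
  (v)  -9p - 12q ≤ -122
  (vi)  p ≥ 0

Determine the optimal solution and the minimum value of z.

Feasible corners and z = 2p - 10q:
  (42/11, 138/11) → z = -1296/11
  (0, 57/5) → z = -114
  (166/27, 50/9) → z = -1168/27
  (0, 61/6) → z = -305/3

The binding constraints are -3p + 10q = 114 and 6p + 2q = 48.
Solving simultaneously gives p = 42/11, q = 138/11.

p = 42/11, q = 138/11, minimum z = -1296/11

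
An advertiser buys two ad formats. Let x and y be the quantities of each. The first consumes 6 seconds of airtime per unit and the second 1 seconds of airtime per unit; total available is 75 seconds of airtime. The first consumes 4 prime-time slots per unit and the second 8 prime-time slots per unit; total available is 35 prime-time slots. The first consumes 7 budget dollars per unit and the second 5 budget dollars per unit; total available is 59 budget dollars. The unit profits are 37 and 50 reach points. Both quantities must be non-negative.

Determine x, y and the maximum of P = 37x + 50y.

x = 33/4, y = 1/4, maximum P = 1271/4

The optimum lies where 4x + 8y = 35 and 7x + 5y = 59.
Solving simultaneously gives x = 33/4, y = 1/4.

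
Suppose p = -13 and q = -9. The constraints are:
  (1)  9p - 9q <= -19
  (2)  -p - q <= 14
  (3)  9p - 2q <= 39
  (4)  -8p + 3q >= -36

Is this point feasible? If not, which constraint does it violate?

Constraint (2): -p - q = 22, which is not ≤ 14. All other constraints are satisfied.

not feasible — violates (2)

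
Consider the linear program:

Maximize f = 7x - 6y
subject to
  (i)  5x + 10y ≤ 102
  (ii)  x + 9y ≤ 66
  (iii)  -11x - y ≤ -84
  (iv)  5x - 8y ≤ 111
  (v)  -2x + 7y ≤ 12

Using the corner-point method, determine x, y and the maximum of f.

Extreme points and f = 7x - 6y:
  (107/5, -1/2) → f = 764/5
  (54/5, 24/5) → f = 234/5
  (261/31, -267/31) → f = 3429/31
  (576/79, 300/79) → f = 2232/79

x = 107/5, y = -1/2, maximum f = 764/5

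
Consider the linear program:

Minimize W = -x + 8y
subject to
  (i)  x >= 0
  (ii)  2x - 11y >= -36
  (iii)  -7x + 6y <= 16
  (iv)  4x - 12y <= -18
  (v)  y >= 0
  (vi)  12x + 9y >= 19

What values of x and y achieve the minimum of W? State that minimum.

x = 11/30, y = 73/45, minimum W = 227/18

Vertices and W = -x + 8y:
  (0, 8/3) → W = 64/3
  (0, 19/9) → W = 152/9
  (8/13, 44/13) → W = 344/13
  (117/10, 27/5) → W = 63/2
  (11/30, 73/45) → W = 227/18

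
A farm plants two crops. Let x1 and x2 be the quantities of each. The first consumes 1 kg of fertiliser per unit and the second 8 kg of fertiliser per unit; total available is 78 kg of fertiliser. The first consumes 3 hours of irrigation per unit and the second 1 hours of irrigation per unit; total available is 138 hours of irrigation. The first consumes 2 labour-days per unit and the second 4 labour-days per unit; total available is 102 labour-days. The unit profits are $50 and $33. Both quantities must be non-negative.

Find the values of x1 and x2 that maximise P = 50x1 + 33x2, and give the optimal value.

x1 = 45, x2 = 3, maximum P = 2349

Vertices and P = 50x1 + 33x2:
  (0, 0) → P = 0
  (0, 39/4) → P = 1287/4
  (46, 0) → P = 2300
  (42, 9/2) → P = 4497/2
  (45, 3) → P = 2349

The optimum lies where 3x1 + x2 = 138 and 2x1 + 4x2 = 102.
Solving simultaneously gives x1 = 45, x2 = 3.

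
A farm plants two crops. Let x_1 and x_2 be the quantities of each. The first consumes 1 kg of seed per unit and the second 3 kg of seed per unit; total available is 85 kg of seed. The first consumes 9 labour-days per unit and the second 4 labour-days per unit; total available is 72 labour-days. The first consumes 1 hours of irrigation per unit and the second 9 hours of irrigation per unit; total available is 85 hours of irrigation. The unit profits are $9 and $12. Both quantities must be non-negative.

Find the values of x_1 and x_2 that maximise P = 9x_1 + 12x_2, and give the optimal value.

Feasible corners and P = 9x_1 + 12x_2:
  (0, 0) → P = 0
  (0, 85/9) → P = 340/3
  (8, 0) → P = 72
  (4, 9) → P = 144

The binding constraints are 9x_1 + 4x_2 = 72 and x_1 + 9x_2 = 85.
Solving simultaneously gives x_1 = 4, x_2 = 9.

x_1 = 4, x_2 = 9, maximum P = 144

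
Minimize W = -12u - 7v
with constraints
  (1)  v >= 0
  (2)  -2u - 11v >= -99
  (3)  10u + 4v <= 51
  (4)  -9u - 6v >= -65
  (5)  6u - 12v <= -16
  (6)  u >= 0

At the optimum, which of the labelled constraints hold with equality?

Corner points and W = -12u - 7v:
  (121/87, 761/87) → W = -6779/87
  (0, 9) → W = -63
  (23/12, 191/24) → W = -1889/24
  (137/36, 233/72) → W = -4919/72
  (0, 4/3) → W = -28/3

The minimum is at (23/12, 191/24). Substituting into each constraint, equality holds for (3) and (4); the remaining constraints have slack.

(3) and (4)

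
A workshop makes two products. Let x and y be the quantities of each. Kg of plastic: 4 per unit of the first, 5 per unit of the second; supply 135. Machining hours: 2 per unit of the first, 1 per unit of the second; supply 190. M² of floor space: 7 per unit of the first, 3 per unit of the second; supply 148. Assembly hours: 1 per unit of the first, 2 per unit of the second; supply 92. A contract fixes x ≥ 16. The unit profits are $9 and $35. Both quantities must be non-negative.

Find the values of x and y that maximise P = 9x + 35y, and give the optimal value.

At the optimal vertex, 7x + 3y = 148 and x = 16.
Solving simultaneously gives x = 16, y = 12.

x = 16, y = 12, maximum P = 564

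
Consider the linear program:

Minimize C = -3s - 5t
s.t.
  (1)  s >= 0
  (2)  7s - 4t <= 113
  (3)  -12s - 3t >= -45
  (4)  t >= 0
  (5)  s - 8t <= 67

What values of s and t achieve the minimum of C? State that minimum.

s = 0, t = 15, minimum C = -75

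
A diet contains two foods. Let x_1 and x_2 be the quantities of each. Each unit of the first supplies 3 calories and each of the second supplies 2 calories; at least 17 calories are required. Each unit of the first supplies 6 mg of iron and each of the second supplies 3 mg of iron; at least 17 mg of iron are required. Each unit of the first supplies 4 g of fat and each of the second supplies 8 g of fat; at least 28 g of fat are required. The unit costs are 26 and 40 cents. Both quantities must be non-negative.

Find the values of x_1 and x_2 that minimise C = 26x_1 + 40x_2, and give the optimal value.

Vertices and C = 26x_1 + 40x_2:
  (0, 17/2) → C = 340
  (7, 0) → C = 182
  (5, 1) → C = 170
The feasible region is unbounded (it extends along (0, 1), (1, 0)), but C strictly increases along every unbounded feasible direction, so there is no improving ray and the minimum is attained at a vertex.

x_1 = 5, x_2 = 1, minimum C = 170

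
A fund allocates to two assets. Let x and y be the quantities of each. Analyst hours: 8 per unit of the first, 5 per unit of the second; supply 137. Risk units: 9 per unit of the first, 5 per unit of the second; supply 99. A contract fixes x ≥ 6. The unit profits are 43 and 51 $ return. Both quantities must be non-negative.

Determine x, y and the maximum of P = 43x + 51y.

x = 6, y = 9, maximum P = 717

Corner points and P = 43x + 51y:
  (11, 0) → P = 473
  (6, 0) → P = 258
  (6, 9) → P = 717

The binding constraints are 9x + 5y = 99 and x = 6.
Solving simultaneously gives x = 6, y = 9.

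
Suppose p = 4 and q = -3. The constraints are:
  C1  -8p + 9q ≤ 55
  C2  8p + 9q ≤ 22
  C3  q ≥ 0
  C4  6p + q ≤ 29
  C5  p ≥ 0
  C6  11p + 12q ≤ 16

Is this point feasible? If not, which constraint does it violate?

not feasible — violates C3

Constraint C3: q = -3, which is not ≥ 0. All other constraints are satisfied.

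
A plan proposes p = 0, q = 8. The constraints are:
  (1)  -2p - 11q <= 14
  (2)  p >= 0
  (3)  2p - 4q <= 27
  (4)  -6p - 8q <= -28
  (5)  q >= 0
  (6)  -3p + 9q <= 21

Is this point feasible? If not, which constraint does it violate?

not feasible — violates (6)

Constraint (6): -3p + 9q = 72, which is not ≤ 21. All other constraints are satisfied.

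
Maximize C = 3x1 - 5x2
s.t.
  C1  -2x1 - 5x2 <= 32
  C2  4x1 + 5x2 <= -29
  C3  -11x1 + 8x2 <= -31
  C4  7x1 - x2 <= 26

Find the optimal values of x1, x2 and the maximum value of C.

x1 = 3/2, x2 = -7, maximum C = 79/2

Extreme points and C = 3x1 - 5x2:
  (3/2, -7) → C = 79/2
  (-101/71, -414/71) → C = 1767/71
  (-77/87, -443/87) → C = 1984/87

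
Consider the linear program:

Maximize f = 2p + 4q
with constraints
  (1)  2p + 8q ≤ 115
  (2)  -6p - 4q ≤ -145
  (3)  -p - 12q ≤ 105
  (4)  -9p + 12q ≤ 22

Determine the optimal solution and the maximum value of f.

p = 555/4, q = -325/16, maximum f = 785/4

Vertices and f = 2p + 4q:
  (35/2, 10) → f = 75
  (555/4, -325/16) → f = 785/4
  (540/17, -775/68) → f = 305/17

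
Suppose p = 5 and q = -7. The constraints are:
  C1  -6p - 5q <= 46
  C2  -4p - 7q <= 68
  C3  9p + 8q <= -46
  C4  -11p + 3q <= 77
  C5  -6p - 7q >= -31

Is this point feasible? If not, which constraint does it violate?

not feasible — violates C3

Constraint C3: 9p + 8q = -11, which is not ≤ -46. All other constraints are satisfied.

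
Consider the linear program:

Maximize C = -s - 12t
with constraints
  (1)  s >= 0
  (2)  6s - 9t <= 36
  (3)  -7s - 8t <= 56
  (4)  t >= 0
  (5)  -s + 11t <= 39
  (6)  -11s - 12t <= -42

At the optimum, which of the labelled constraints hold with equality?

Extreme points and C = -s - 12t:
  (0, 39/11) → C = -468/11
  (0, 7/2) → C = -42
  (6, 0) → C = -6
  (249/19, 90/19) → C = -1329/19
  (42/11, 0) → C = -42/11

The maximum is at (42/11, 0). Substituting into each constraint, equality holds for (4) and (6); the remaining constraints have slack.

(4) and (6)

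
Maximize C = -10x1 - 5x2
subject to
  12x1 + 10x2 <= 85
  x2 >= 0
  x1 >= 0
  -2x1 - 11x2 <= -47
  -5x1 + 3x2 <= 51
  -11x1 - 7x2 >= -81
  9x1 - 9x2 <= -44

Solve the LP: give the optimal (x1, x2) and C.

Feasible corners and C = -10x1 - 5x2:
  (0, 17/2) → C = -85/2
  (325/198, 431/66) → C = -9715/198
  (0, 44/9) → C = -220/9

x1 = 0, x2 = 44/9, maximum C = -220/9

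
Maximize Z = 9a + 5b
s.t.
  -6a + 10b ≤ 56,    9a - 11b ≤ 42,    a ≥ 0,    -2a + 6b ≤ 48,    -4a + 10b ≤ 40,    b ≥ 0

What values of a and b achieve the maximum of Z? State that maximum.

a = 430/23, b = 264/23, maximum Z = 5190/23

Vertices and Z = 9a + 5b:
  (430/23, 264/23) → Z = 5190/23
  (14/3, 0) → Z = 42
  (0, 4) → Z = 20
  (0, 0) → Z = 0

At the optimal vertex, 9a - 11b = 42 and -4a + 10b = 40.
Solving simultaneously gives a = 430/23, b = 264/23.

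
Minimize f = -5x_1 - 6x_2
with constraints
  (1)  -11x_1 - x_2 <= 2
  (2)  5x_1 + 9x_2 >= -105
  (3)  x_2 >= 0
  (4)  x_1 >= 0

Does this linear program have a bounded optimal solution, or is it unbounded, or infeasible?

unbounded

From the feasible point (0, 0), moving in the direction (0, 1) keeps every constraint satisfied while f decreases without bound.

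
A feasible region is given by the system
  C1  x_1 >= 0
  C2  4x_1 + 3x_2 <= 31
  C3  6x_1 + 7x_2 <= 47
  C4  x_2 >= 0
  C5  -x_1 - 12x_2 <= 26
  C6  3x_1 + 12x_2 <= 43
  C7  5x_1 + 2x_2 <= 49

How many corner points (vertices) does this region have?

Intersecting each pair of boundary lines and keeping only the points that satisfy every inequality leaves:
  (0, 0)
  (0, 43/12)
  (38/5, 1/5)
  (31/4, 0)
  (263/51, 39/17)

5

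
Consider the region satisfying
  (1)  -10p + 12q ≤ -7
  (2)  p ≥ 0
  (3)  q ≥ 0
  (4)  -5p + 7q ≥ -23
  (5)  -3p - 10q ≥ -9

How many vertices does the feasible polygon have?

Of the 10 pairwise boundary intersections, those satisfying every inequality are:
  (7/10, 0)
  (89/68, 69/136)
  (3, 0)

3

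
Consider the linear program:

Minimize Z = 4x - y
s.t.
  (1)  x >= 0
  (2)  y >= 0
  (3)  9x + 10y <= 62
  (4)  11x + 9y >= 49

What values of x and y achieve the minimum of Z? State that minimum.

x = 0, y = 31/5, minimum Z = -31/5

Extreme points and Z = 4x - y:
  (0, 31/5) → Z = -31/5
  (0, 49/9) → Z = -49/9
  (62/9, 0) → Z = 248/9
  (49/11, 0) → Z = 196/11

The optimum lies where x = 0 and 9x + 10y = 62.
Solving simultaneously gives x = 0, y = 31/5.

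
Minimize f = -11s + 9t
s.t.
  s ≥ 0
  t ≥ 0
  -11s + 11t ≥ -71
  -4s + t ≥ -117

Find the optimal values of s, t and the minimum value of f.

The feasible region is unbounded (it extends along (0, 1), (1, 4)), but f strictly increases along every unbounded feasible direction, so there is no improving ray and the minimum is attained at a vertex.

At the optimal vertex, -11s + 11t = -71 and -4s + t = -117.
Solving simultaneously gives s = 1216/33, t = 1003/33.

s = 1216/33, t = 1003/33, minimum f = -4349/33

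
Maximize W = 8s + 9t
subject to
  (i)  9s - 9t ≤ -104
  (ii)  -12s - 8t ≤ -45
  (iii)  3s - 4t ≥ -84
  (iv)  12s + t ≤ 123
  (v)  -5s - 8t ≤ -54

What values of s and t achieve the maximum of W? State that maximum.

s = 8, t = 27, maximum W = 307

Corner points and W = 8s + 9t:
  (-427/180, 551/60) → W = 11461/180
  (1003/117, 785/39) → W = 29219/117
  (-41/6, 127/8) → W = 2117/24
  (8, 27) → W = 307

The binding constraints are 3s - 4t = -84 and 12s + t = 123.
Solving simultaneously gives s = 8, t = 27.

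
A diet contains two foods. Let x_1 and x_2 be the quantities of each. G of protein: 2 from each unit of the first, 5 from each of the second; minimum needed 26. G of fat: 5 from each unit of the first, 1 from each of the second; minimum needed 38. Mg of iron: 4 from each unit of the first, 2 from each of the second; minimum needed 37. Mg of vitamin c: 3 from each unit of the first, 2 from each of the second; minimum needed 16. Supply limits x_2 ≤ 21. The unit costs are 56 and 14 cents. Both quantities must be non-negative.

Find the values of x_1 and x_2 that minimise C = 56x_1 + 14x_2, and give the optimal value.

x_1 = 13/2, x_2 = 11/2, minimum C = 441

Feasible corners and C = 56x_1 + 14x_2:
  (13, 0) → C = 728
  (133/16, 15/8) → C = 1967/4
  (13/2, 11/2) → C = 441
  (17/5, 21) → C = 2422/5
The feasible region is unbounded (it extends along (1, 0)), but C strictly increases along every unbounded feasible direction, so there is no improving ray and the minimum is attained at a vertex.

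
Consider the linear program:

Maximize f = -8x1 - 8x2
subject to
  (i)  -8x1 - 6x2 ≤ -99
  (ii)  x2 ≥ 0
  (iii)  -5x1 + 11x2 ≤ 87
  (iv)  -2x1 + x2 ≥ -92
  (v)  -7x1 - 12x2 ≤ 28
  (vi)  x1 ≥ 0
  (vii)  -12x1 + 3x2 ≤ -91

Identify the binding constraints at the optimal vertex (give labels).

(i) and (ii)

Extreme points and f = -8x1 - 8x2:
  (99/8, 0) → f = -99
  (281/32, 115/24) → f = -1303/12
  (46, 0) → f = -368
  (1099/17, 634/17) → f = -13864/17
  (1262/117, 1499/117) → f = -22088/117

The maximum is at (99/8, 0). Substituting into each constraint, equality holds for (i) and (ii); the remaining constraints have slack.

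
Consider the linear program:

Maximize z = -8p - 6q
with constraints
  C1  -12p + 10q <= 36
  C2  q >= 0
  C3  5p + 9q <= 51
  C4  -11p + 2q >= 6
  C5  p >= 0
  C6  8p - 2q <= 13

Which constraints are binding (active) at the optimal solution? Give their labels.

C4 and C5

Feasible corners and z = -8p - 6q:
  (6/43, 162/43) → z = -1020/43
  (0, 18/5) → z = -108/5
  (0, 3) → z = -18

The maximum is at (0, 3). Substituting into each constraint, equality holds for C4 and C5; the remaining constraints have slack.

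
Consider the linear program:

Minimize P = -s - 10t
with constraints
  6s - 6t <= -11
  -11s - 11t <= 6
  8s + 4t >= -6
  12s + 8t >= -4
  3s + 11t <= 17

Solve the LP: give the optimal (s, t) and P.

s = -5/3, t = 2, minimum P = -55/3

Extreme points and P = -s - 10t:
  (-14/15, 9/10) → P = -121/15
  (-19/84, 45/28) → P = -1331/84
  (-5/3, 2) → P = -55/3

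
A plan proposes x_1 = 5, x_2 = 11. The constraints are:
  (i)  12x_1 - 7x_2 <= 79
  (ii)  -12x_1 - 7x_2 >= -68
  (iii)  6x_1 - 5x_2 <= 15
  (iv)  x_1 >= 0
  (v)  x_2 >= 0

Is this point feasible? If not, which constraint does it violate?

Constraint (ii): -12x_1 - 7x_2 = -137, which is not ≥ -68. All other constraints are satisfied.

not feasible — violates (ii)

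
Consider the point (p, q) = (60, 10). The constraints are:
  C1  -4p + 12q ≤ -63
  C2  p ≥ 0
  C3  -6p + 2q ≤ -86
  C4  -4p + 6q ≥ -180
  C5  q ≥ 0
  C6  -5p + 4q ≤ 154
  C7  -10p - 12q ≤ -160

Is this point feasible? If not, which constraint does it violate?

C1: -120 ≤ -63 ✓
C2: 60 ≥ 0 ✓
C3: -340 ≤ -86 ✓
C4: -180 ≥ -180 ✓
C5: 10 ≥ 0 ✓
C6: -260 ≤ 154 ✓
C7: -720 ≤ -160 ✓

feasible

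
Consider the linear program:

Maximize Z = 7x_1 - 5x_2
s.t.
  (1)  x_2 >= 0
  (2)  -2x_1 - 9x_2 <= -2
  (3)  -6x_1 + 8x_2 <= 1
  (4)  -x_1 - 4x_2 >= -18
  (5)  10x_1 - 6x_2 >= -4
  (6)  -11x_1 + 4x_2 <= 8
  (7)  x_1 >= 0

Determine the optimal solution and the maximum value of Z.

x_1 = 18, x_2 = 0, maximum Z = 126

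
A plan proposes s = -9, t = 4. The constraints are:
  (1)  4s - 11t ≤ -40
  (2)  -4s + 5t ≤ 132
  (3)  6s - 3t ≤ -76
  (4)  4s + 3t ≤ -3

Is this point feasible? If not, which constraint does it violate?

not feasible — violates (3)

Constraint (3): 6s - 3t = -66, which is not ≤ -76. All other constraints are satisfied.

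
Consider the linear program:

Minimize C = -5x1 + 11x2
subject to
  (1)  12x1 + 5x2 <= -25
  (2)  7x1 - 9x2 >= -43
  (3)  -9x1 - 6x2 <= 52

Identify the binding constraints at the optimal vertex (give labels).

Corner points and C = -5x1 + 11x2:
  (-40/13, 31/13) → C = 541/13
  (110/27, -133/9) → C = -4939/27
  (-242/41, 23/123) → C = 3883/123

The minimum is at (110/27, -133/9). Substituting into each constraint, equality holds for (1) and (3); the remaining constraints have slack.

(1) and (3)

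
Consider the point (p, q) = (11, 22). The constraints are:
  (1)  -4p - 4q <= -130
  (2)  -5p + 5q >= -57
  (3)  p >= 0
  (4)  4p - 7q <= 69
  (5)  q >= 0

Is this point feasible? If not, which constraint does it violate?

(1): -132 ≤ -130 ✓
(2): 55 ≥ -57 ✓
(3): 11 ≥ 0 ✓
(4): -110 ≤ 69 ✓
(5): 22 ≥ 0 ✓

feasible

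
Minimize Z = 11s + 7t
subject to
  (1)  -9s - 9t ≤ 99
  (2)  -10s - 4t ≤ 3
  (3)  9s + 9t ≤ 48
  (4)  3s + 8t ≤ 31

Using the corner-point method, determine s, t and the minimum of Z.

The feasible region is unbounded (it extends along (1, -1)), but Z strictly increases along every unbounded feasible direction, so there is no improving ray and the minimum is attained at a vertex.

The binding constraints are -9s - 9t = 99 and -10s - 4t = 3.
Solving simultaneously gives s = 41/6, t = -107/6.

s = 41/6, t = -107/6, minimum Z = -149/3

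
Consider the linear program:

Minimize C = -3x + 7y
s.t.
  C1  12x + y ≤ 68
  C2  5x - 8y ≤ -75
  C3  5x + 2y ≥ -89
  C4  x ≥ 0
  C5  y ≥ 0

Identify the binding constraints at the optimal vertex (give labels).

Vertices and C = -3x + 7y:
  (469/101, 1240/101) → C = 7273/101
  (0, 68) → C = 476
  (0, 75/8) → C = 525/8

The minimum is at (0, 75/8). Substituting into each constraint, equality holds for C2 and C4; the remaining constraints have slack.

C2 and C4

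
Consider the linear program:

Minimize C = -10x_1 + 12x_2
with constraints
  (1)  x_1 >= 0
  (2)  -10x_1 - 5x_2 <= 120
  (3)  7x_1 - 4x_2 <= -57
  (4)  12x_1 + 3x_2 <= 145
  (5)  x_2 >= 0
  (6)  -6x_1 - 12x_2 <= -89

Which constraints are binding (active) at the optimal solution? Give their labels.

Feasible corners and C = -10x_1 + 12x_2:
  (0, 57/4) → C = 171
  (0, 145/3) → C = 580
  (409/69, 1699/69) → C = 16298/69

The minimum is at (0, 57/4). Substituting into each constraint, equality holds for (1) and (3); the remaining constraints have slack.

(1) and (3)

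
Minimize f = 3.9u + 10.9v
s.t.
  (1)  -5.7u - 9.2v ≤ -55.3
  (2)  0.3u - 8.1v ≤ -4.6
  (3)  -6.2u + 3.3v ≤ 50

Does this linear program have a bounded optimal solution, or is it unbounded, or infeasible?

Vertices and f = 3.9u + 10.9v:
  (40561/4893, 1427/1631) → f = 48774/1165
  (-27751/7585, 62786/7585) → f = 1152277/15170
The feasible region has finitely many vertices and no improving ray; the minimum is 48774/1165 at (40561/4893, 1427/1631).

bounded optimum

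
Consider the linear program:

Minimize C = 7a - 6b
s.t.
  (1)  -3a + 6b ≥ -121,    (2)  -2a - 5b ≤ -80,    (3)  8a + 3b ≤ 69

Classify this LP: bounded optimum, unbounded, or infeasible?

From the feasible point (105/34, 251/17), moving in the direction (-3, 8) keeps every constraint satisfied while C decreases without bound.

unbounded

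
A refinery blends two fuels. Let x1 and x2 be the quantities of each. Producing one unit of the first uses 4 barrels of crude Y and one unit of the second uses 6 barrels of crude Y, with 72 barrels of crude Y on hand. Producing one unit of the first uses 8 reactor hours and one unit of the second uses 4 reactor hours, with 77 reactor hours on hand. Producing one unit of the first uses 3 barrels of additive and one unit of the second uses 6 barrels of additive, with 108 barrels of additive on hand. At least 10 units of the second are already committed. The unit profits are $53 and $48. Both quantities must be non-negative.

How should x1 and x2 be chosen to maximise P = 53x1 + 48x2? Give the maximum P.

The optimum lies where 4x1 + 6x2 = 72 and x2 = 10.
Solving simultaneously gives x1 = 3, x2 = 10.

x1 = 3, x2 = 10, maximum P = 639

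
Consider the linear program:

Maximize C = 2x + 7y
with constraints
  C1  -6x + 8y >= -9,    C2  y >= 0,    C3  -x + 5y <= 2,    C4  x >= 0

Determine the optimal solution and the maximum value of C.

Vertices and C = 2x + 7y:
  (3/2, 0) → C = 3
  (61/22, 21/22) → C = 269/22
  (0, 0) → C = 0
  (0, 2/5) → C = 14/5

The optimum lies where -6x + 8y = -9 and -x + 5y = 2.
Solving simultaneously gives x = 61/22, y = 21/22.

x = 61/22, y = 21/22, maximum C = 269/22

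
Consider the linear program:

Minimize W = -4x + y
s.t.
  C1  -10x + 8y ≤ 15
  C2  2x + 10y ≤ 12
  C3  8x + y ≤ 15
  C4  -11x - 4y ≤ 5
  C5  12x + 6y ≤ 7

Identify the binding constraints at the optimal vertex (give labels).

C3 and C4

Corner points and W = -4x + y:
  (-27/58, 75/58) → W = 183/58
  (-25/32, 115/128) → W = 515/128
  (-1/54, 65/54) → W = 23/18
  (65/21, -205/21) → W = -155/7
  (83/36, -31/9) → W = -38/3

The minimum is at (65/21, -205/21). Substituting into each constraint, equality holds for C3 and C4; the remaining constraints have slack.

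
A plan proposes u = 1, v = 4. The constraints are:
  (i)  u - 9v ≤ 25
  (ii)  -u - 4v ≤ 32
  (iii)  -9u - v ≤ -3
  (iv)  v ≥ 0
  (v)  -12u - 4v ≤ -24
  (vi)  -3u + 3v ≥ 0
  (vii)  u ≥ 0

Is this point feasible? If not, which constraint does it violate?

feasible

(i): -35 ≤ 25 ✓
(ii): -17 ≤ 32 ✓
(iii): -13 ≤ -3 ✓
(iv): 4 ≥ 0 ✓
(v): -28 ≤ -24 ✓
(vi): 9 ≥ 0 ✓
(vii): 1 ≥ 0 ✓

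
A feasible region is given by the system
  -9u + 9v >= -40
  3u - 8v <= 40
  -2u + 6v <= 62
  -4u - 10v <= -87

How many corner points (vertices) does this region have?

Pairwise boundary intersections that survive every other constraint:
  (133/6, 319/18)
  (169/18, 89/18)
  (-49/22, 211/22)

3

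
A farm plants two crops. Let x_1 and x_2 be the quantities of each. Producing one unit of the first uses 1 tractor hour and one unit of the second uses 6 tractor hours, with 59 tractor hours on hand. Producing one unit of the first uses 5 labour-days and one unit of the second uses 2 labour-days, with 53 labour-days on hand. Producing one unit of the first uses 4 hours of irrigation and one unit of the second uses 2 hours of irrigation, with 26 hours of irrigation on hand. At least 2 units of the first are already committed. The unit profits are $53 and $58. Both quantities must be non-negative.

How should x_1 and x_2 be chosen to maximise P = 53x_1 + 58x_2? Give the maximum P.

x_1 = 2, x_2 = 9, maximum P = 628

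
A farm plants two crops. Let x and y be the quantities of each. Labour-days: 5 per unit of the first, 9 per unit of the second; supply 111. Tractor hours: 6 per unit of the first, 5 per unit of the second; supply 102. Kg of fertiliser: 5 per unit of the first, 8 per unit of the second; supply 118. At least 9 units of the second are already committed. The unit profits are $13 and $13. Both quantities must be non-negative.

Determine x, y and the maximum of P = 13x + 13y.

Extreme points and P = 13x + 13y:
  (0, 37/3) → P = 481/3
  (0, 9) → P = 117
  (6, 9) → P = 195

x = 6, y = 9, maximum P = 195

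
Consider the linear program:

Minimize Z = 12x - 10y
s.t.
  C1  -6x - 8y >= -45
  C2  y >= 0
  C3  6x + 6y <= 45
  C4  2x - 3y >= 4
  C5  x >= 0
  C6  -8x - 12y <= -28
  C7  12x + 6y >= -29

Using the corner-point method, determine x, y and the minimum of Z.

Feasible corners and Z = 12x - 10y:
  (15/2, 0) → Z = 90
  (167/34, 33/17) → Z = 672/17
  (7/2, 0) → Z = 42
  (11/4, 1/2) → Z = 28

At the optimal vertex, 2x - 3y = 4 and -8x - 12y = -28.
Solving simultaneously gives x = 11/4, y = 1/2.

x = 11/4, y = 1/2, minimum Z = 28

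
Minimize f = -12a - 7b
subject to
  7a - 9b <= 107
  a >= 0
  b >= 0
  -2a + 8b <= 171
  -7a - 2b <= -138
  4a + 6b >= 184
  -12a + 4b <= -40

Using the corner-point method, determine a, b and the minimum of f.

a = 2395/38, b = 1411/38, minimum f = -38617/38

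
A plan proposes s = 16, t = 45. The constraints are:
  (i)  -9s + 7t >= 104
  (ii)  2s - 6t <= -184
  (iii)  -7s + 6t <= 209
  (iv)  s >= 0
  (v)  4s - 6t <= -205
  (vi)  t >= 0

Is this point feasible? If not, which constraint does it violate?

(i): 171 ≥ 104 ✓
(ii): -238 ≤ -184 ✓
(iii): 158 ≤ 209 ✓
(iv): 16 ≥ 0 ✓
(v): -206 ≤ -205 ✓
(vi): 45 ≥ 0 ✓

feasible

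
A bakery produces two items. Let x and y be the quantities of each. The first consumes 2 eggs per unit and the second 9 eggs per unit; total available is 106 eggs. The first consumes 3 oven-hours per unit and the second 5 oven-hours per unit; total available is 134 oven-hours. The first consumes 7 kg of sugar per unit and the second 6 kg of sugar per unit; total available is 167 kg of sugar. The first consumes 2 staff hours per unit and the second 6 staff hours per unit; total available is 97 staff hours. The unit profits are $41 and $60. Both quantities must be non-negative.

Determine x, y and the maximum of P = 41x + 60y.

x = 17, y = 8, maximum P = 1177

Extreme points and P = 41x + 60y:
  (0, 0) → P = 0
  (0, 106/9) → P = 2120/3
  (167/7, 0) → P = 6847/7
  (17, 8) → P = 1177

The binding constraints are 2x + 9y = 106 and 7x + 6y = 167.
Solving simultaneously gives x = 17, y = 8.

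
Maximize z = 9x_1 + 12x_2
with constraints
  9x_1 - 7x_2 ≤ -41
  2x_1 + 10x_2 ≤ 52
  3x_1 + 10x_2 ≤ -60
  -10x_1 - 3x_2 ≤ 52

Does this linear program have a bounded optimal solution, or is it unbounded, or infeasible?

The boundaries 9x_1 - 7x_2 = -41 and 2x_1 + 10x_2 = 52 meet at (-23/52, 275/52), but that point violates 3x_1 + 10x_2 ≤ -60. Every candidate vertex is excluded by some other constraint, so the feasible region is empty.

infeasible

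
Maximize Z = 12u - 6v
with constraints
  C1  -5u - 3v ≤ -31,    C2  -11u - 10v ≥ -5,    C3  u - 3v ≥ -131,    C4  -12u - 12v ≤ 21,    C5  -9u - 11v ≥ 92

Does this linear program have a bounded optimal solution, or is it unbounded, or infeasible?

infeasible

The boundaries -5u - 3v = -31 and -11u - 10v = -5 meet at (295/17, -316/17), but that point violates -9u - 11v ≥ 92. Every candidate vertex is excluded by some other constraint, so the feasible region is empty.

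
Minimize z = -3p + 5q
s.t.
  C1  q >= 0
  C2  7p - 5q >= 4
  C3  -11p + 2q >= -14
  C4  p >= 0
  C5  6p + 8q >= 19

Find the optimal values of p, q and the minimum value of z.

Feasible corners and z = -3p + 5q:
  (62/41, 54/41) → z = 84/41
  (127/86, 109/86) → z = 82/43
  (3/2, 5/4) → z = 7/4

p = 3/2, q = 5/4, minimum z = 7/4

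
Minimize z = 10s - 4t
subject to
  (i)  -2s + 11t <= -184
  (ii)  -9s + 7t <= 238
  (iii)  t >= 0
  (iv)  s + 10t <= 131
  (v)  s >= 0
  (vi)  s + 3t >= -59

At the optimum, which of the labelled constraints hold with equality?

Corner points and z = 10s - 4t:
  (92, 0) → z = 920
  (3281/31, 78/31) → z = 32498/31
  (131, 0) → z = 1310

The minimum is at (92, 0). Substituting into each constraint, equality holds for (i) and (iii); the remaining constraints have slack.

(i) and (iii)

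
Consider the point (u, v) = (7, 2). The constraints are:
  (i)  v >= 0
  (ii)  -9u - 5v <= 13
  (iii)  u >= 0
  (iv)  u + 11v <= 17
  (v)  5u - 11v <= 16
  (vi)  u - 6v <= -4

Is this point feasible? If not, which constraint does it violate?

not feasible — violates (iv)

Constraint (iv): u + 11v = 29, which is not ≤ 17. All other constraints are satisfied.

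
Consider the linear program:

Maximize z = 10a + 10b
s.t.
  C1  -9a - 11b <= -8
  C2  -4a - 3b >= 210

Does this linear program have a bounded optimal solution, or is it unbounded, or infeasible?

unbounded

From the feasible point (-2334/17, 1922/17), moving in the direction (-3, 4) keeps every constraint satisfied while z increases without bound.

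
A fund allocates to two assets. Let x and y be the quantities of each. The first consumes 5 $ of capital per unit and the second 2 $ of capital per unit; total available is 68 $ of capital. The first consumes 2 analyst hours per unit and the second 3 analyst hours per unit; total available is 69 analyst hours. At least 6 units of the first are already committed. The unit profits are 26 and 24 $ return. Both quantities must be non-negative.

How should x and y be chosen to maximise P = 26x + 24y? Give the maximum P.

x = 6, y = 19, maximum P = 612

Vertices and P = 26x + 24y:
  (68/5, 0) → P = 1768/5
  (6, 0) → P = 156
  (6, 19) → P = 612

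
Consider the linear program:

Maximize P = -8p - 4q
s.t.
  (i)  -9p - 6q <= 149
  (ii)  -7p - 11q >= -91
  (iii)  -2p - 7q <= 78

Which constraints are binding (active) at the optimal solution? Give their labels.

(i) and (ii)

Extreme points and P = -8p - 4q:
  (-115/3, 98/3) → P = 176
  (-575/51, -404/51) → P = 2072/17
  (1495/27, -728/27) → P = -3016/9

The maximum is at (-115/3, 98/3). Substituting into each constraint, equality holds for (i) and (ii); the remaining constraints have slack.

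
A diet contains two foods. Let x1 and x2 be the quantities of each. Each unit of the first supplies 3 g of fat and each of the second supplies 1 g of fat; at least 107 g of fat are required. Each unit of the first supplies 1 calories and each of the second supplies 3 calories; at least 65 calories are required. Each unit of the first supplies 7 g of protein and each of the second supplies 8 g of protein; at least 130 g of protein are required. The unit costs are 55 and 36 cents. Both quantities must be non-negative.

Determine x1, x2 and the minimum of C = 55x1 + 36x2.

Vertices and C = 55x1 + 36x2:
  (0, 107) → C = 3852
  (65, 0) → C = 3575
  (32, 11) → C = 2156
The feasible region is unbounded (it extends along (0, 1), (1, 0)), but C strictly increases along every unbounded feasible direction, so there is no improving ray and the minimum is attained at a vertex.

The binding constraints are 3x1 + x2 = 107 and x1 + 3x2 = 65.
Solving simultaneously gives x1 = 32, x2 = 11.

x1 = 32, x2 = 11, minimum C = 2156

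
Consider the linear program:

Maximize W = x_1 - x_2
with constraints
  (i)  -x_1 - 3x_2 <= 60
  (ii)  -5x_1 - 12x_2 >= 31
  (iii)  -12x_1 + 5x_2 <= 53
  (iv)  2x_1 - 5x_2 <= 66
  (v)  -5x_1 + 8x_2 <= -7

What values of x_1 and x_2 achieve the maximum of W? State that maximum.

Corner points and W = x_1 - x_2:
  (-459/41, -667/41) → W = 208/41
  (-102/11, -186/11) → W = 84/11
  (13, -8) → W = 21
  (-41/25, -19/10) → W = 13/50
  (-459/71, -349/71) → W = -110/71

x_1 = 13, x_2 = -8, maximum W = 21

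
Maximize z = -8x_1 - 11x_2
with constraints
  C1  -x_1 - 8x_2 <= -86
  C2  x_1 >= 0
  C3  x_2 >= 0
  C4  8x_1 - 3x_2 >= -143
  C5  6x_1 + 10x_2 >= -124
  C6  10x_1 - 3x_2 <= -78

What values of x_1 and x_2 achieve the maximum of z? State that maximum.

x_1 = 0, x_2 = 26, maximum z = -286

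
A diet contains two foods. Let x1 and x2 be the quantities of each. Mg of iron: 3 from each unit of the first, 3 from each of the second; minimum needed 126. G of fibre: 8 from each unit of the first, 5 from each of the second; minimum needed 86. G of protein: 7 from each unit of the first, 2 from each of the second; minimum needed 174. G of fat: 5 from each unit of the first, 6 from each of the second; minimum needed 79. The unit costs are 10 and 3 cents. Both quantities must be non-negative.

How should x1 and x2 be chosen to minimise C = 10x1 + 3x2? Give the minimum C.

Feasible corners and C = 10x1 + 3x2:
  (0, 87) → C = 261
  (42, 0) → C = 420
  (18, 24) → C = 252
The feasible region is unbounded (it extends along (0, 1), (1, 0)), but C strictly increases along every unbounded feasible direction, so there is no improving ray and the minimum is attained at a vertex.

The binding constraints are 3x1 + 3x2 = 126 and 7x1 + 2x2 = 174.
Solving simultaneously gives x1 = 18, x2 = 24.

x1 = 18, x2 = 24, minimum C = 252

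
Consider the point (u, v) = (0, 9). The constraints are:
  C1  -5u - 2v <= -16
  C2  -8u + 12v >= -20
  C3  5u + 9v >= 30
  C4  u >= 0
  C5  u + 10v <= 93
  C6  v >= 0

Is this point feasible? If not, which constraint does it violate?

feasible

C1: -18 ≤ -16 ✓
C2: 108 ≥ -20 ✓
C3: 81 ≥ 30 ✓
C4: 0 ≥ 0 ✓
C5: 90 ≤ 93 ✓
C6: 9 ≥ 0 ✓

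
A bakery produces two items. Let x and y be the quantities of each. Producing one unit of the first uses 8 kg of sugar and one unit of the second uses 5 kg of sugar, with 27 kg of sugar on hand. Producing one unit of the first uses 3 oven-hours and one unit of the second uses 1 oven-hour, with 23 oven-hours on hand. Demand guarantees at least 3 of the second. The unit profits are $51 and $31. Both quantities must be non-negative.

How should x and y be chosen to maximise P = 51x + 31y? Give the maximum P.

Corner points and P = 51x + 31y:
  (0, 27/5) → P = 837/5
  (0, 3) → P = 93
  (3/2, 3) → P = 339/2

x = 3/2, y = 3, maximum P = 339/2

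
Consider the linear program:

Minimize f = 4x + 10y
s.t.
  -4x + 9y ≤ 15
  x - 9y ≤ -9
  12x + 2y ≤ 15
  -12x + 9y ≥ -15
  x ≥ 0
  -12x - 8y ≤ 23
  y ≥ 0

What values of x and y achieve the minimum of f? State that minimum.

x = 0, y = 1, minimum f = 10

Vertices and f = 4x + 10y:
  (105/116, 60/29) → f = 705/29
  (0, 5/3) → f = 50/3
  (117/110, 123/110) → f = 849/55
  (0, 1) → f = 10

The optimum lies where x - 9y = -9 and x = 0.
Solving simultaneously gives x = 0, y = 1.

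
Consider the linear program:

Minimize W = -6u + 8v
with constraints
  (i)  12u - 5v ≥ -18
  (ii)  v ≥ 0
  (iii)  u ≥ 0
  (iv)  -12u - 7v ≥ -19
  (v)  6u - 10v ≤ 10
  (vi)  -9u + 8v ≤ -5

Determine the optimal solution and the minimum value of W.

u = 19/12, v = 0, minimum W = -19/2

Feasible corners and W = -6u + 8v:
  (19/12, 0) → W = -19/2
  (5/9, 0) → W = -10/3
  (187/159, 37/53) → W = -78/53

The binding constraints are v = 0 and -12u - 7v = -19.
Solving simultaneously gives u = 19/12, v = 0.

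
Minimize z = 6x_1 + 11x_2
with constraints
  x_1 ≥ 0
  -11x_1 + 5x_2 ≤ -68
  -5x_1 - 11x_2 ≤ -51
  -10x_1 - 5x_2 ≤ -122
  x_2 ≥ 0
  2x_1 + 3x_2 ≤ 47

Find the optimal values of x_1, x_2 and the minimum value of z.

The binding constraints are -10x_1 - 5x_2 = -122 and x_2 = 0.
Solving simultaneously gives x_1 = 61/5, x_2 = 0.

x_1 = 61/5, x_2 = 0, minimum z = 366/5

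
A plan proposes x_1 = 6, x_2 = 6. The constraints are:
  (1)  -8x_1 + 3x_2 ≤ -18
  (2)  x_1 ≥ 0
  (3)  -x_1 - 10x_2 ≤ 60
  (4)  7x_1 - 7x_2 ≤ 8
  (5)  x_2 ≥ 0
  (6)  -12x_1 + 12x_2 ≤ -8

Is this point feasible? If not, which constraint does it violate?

not feasible — violates (6)

Constraint (6): -12x_1 + 12x_2 = 0, which is not ≤ -8. All other constraints are satisfied.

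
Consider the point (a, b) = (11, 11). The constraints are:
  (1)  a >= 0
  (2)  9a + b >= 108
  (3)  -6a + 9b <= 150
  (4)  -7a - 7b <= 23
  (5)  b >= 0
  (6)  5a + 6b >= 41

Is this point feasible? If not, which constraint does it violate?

feasible

(1): 11 ≥ 0 ✓
(2): 110 ≥ 108 ✓
(3): 33 ≤ 150 ✓
(4): -154 ≤ 23 ✓
(5): 11 ≥ 0 ✓
(6): 121 ≥ 41 ✓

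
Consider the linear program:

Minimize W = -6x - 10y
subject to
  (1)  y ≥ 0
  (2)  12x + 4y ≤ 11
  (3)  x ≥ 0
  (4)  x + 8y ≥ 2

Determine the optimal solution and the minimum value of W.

Corner points and W = -6x - 10y:
  (0, 11/4) → W = -55/2
  (20/23, 13/92) → W = -305/46
  (0, 1/4) → W = -5/2

x = 0, y = 11/4, minimum W = -55/2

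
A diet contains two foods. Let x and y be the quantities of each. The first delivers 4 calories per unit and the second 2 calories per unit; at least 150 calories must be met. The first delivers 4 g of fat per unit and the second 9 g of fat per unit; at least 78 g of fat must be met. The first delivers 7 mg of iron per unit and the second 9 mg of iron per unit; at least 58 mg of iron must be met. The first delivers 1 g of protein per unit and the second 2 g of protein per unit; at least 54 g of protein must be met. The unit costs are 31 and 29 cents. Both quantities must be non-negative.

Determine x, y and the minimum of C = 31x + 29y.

Vertices and C = 31x + 29y:
  (0, 75) → C = 2175
  (54, 0) → C = 1674
  (32, 11) → C = 1311
The feasible region is unbounded (it extends along (0, 1), (1, 0)), but C strictly increases along every unbounded feasible direction, so there is no improving ray and the minimum is attained at a vertex.

x = 32, y = 11, minimum C = 1311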